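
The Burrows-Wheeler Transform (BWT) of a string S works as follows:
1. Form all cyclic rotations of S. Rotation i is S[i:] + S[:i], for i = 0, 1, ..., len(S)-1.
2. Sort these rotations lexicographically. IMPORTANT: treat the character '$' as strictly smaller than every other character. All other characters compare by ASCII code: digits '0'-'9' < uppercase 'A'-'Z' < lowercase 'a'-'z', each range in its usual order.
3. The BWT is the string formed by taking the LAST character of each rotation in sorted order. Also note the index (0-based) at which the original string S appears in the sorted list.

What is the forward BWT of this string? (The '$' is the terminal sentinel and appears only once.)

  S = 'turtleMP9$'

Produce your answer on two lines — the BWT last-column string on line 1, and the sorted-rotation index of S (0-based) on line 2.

All 10 rotations (rotation i = S[i:]+S[:i]):
  rot[0] = turtleMP9$
  rot[1] = urtleMP9$t
  rot[2] = rtleMP9$tu
  rot[3] = tleMP9$tur
  rot[4] = leMP9$turt
  rot[5] = eMP9$turtl
  rot[6] = MP9$turtle
  rot[7] = P9$turtleM
  rot[8] = 9$turtleMP
  rot[9] = $turtleMP9
Sorted (with $ < everything):
  sorted[0] = $turtleMP9  (last char: '9')
  sorted[1] = 9$turtleMP  (last char: 'P')
  sorted[2] = MP9$turtle  (last char: 'e')
  sorted[3] = P9$turtleM  (last char: 'M')
  sorted[4] = eMP9$turtl  (last char: 'l')
  sorted[5] = leMP9$turt  (last char: 't')
  sorted[6] = rtleMP9$tu  (last char: 'u')
  sorted[7] = tleMP9$tur  (last char: 'r')
  sorted[8] = turtleMP9$  (last char: '$')
  sorted[9] = urtleMP9$t  (last char: 't')
Last column: 9PeMltur$t
Original string S is at sorted index 8

Answer: 9PeMltur$t
8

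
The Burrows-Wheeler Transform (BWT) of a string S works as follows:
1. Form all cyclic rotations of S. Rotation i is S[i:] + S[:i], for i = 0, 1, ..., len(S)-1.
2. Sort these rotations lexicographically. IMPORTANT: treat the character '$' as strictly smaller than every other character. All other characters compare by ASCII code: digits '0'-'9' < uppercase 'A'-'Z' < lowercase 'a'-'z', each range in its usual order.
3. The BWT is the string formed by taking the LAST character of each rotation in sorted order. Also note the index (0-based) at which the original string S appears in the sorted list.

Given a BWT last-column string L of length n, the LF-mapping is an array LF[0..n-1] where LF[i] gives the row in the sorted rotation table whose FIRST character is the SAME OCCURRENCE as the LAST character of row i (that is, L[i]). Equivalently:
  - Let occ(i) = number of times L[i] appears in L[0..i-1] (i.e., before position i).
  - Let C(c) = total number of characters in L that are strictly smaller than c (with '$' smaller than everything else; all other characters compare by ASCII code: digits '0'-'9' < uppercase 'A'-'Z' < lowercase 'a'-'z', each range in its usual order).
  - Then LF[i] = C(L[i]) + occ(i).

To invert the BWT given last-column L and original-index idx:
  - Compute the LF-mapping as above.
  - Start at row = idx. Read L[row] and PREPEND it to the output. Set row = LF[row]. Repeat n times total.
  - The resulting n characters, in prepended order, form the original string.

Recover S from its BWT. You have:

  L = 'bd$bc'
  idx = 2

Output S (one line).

LF mapping: 1 4 0 2 3
Walk LF starting at row 2, prepending L[row]:
  step 1: row=2, L[2]='$', prepend. Next row=LF[2]=0
  step 2: row=0, L[0]='b', prepend. Next row=LF[0]=1
  step 3: row=1, L[1]='d', prepend. Next row=LF[1]=4
  step 4: row=4, L[4]='c', prepend. Next row=LF[4]=3
  step 5: row=3, L[3]='b', prepend. Next row=LF[3]=2
Reversed output: bcdb$

Answer: bcdb$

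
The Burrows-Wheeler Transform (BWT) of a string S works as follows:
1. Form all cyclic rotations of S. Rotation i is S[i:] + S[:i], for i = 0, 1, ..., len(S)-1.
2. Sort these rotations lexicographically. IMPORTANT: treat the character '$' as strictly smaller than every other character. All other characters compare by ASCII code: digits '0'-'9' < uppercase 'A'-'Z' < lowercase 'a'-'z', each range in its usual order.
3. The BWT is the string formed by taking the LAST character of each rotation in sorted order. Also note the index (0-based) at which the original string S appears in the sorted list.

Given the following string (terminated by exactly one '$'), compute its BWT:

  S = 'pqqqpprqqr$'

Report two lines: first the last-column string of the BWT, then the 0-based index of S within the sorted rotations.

Answer: rq$pqqprqqp
2

Derivation:
All 11 rotations (rotation i = S[i:]+S[:i]):
  rot[0] = pqqqpprqqr$
  rot[1] = qqqpprqqr$p
  rot[2] = qqpprqqr$pq
  rot[3] = qpprqqr$pqq
  rot[4] = pprqqr$pqqq
  rot[5] = prqqr$pqqqp
  rot[6] = rqqr$pqqqpp
  rot[7] = qqr$pqqqppr
  rot[8] = qr$pqqqpprq
  rot[9] = r$pqqqpprqq
  rot[10] = $pqqqpprqqr
Sorted (with $ < everything):
  sorted[0] = $pqqqpprqqr  (last char: 'r')
  sorted[1] = pprqqr$pqqq  (last char: 'q')
  sorted[2] = pqqqpprqqr$  (last char: '$')
  sorted[3] = prqqr$pqqqp  (last char: 'p')
  sorted[4] = qpprqqr$pqq  (last char: 'q')
  sorted[5] = qqpprqqr$pq  (last char: 'q')
  sorted[6] = qqqpprqqr$p  (last char: 'p')
  sorted[7] = qqr$pqqqppr  (last char: 'r')
  sorted[8] = qr$pqqqpprq  (last char: 'q')
  sorted[9] = r$pqqqpprqq  (last char: 'q')
  sorted[10] = rqqr$pqqqpp  (last char: 'p')
Last column: rq$pqqprqqp
Original string S is at sorted index 2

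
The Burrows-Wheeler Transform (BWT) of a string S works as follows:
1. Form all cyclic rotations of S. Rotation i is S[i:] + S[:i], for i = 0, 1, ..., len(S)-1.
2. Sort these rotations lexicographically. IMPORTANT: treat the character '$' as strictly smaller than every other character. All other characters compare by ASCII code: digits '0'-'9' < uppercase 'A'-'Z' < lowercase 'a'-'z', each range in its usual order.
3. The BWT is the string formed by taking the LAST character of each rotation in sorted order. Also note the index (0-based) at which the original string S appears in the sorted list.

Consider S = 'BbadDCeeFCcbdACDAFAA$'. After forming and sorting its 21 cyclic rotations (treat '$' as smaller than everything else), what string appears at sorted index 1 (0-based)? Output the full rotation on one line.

Answer: A$BbadDCeeFCcbdACDAFA

Derivation:
All 21 rotations (rotation i = S[i:]+S[:i]):
  rot[0] = BbadDCeeFCcbdACDAFAA$
  rot[1] = badDCeeFCcbdACDAFAA$B
  rot[2] = adDCeeFCcbdACDAFAA$Bb
  rot[3] = dDCeeFCcbdACDAFAA$Bba
  rot[4] = DCeeFCcbdACDAFAA$Bbad
  rot[5] = CeeFCcbdACDAFAA$BbadD
  rot[6] = eeFCcbdACDAFAA$BbadDC
  rot[7] = eFCcbdACDAFAA$BbadDCe
  rot[8] = FCcbdACDAFAA$BbadDCee
  rot[9] = CcbdACDAFAA$BbadDCeeF
  rot[10] = cbdACDAFAA$BbadDCeeFC
  rot[11] = bdACDAFAA$BbadDCeeFCc
  rot[12] = dACDAFAA$BbadDCeeFCcb
  rot[13] = ACDAFAA$BbadDCeeFCcbd
  rot[14] = CDAFAA$BbadDCeeFCcbdA
  rot[15] = DAFAA$BbadDCeeFCcbdAC
  rot[16] = AFAA$BbadDCeeFCcbdACD
  rot[17] = FAA$BbadDCeeFCcbdACDA
  rot[18] = AA$BbadDCeeFCcbdACDAF
  rot[19] = A$BbadDCeeFCcbdACDAFA
  rot[20] = $BbadDCeeFCcbdACDAFAA
Sorted (with $ < everything):
  sorted[0] = $BbadDCeeFCcbdACDAFAA
  sorted[1] = A$BbadDCeeFCcbdACDAFA
  sorted[2] = AA$BbadDCeeFCcbdACDAF
  sorted[3] = ACDAFAA$BbadDCeeFCcbd
  sorted[4] = AFAA$BbadDCeeFCcbdACD
  sorted[5] = BbadDCeeFCcbdACDAFAA$
  sorted[6] = CDAFAA$BbadDCeeFCcbdA
  sorted[7] = CcbdACDAFAA$BbadDCeeF
  sorted[8] = CeeFCcbdACDAFAA$BbadD
  sorted[9] = DAFAA$BbadDCeeFCcbdAC
  sorted[10] = DCeeFCcbdACDAFAA$Bbad
  sorted[11] = FAA$BbadDCeeFCcbdACDA
  sorted[12] = FCcbdACDAFAA$BbadDCee
  sorted[13] = adDCeeFCcbdACDAFAA$Bb
  sorted[14] = badDCeeFCcbdACDAFAA$B
  sorted[15] = bdACDAFAA$BbadDCeeFCc
  sorted[16] = cbdACDAFAA$BbadDCeeFC
  sorted[17] = dACDAFAA$BbadDCeeFCcb
  sorted[18] = dDCeeFCcbdACDAFAA$Bba
  sorted[19] = eFCcbdACDAFAA$BbadDCe
  sorted[20] = eeFCcbdACDAFAA$BbadDC
sorted[1] = A$BbadDCeeFCcbdACDAFA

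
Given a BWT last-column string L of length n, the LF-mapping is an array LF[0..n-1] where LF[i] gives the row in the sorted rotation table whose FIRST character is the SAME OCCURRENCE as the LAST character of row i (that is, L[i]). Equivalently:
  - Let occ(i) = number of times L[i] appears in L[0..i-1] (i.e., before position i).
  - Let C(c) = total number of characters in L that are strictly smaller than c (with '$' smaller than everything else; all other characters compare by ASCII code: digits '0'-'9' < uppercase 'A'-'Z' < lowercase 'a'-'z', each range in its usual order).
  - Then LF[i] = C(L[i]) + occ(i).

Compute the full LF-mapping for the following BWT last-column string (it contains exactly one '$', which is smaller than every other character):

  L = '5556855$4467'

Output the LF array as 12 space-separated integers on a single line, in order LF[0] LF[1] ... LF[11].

Answer: 3 4 5 8 11 6 7 0 1 2 9 10

Derivation:
Char counts: '$':1, '4':2, '5':5, '6':2, '7':1, '8':1
C (first-col start): C('$')=0, C('4')=1, C('5')=3, C('6')=8, C('7')=10, C('8')=11
L[0]='5': occ=0, LF[0]=C('5')+0=3+0=3
L[1]='5': occ=1, LF[1]=C('5')+1=3+1=4
L[2]='5': occ=2, LF[2]=C('5')+2=3+2=5
L[3]='6': occ=0, LF[3]=C('6')+0=8+0=8
L[4]='8': occ=0, LF[4]=C('8')+0=11+0=11
L[5]='5': occ=3, LF[5]=C('5')+3=3+3=6
L[6]='5': occ=4, LF[6]=C('5')+4=3+4=7
L[7]='$': occ=0, LF[7]=C('$')+0=0+0=0
L[8]='4': occ=0, LF[8]=C('4')+0=1+0=1
L[9]='4': occ=1, LF[9]=C('4')+1=1+1=2
L[10]='6': occ=1, LF[10]=C('6')+1=8+1=9
L[11]='7': occ=0, LF[11]=C('7')+0=10+0=10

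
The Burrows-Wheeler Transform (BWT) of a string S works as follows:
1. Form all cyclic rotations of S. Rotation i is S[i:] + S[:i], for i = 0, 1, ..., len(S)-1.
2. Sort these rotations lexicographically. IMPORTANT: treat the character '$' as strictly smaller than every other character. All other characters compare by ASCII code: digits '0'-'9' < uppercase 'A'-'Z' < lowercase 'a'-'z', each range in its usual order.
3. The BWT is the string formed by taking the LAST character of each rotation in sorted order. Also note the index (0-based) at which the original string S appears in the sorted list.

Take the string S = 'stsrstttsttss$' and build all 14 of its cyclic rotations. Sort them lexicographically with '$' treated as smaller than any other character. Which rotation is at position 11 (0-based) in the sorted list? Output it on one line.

All 14 rotations (rotation i = S[i:]+S[:i]):
  rot[0] = stsrstttsttss$
  rot[1] = tsrstttsttss$s
  rot[2] = srstttsttss$st
  rot[3] = rstttsttss$sts
  rot[4] = stttsttss$stsr
  rot[5] = tttsttss$stsrs
  rot[6] = ttsttss$stsrst
  rot[7] = tsttss$stsrstt
  rot[8] = sttss$stsrsttt
  rot[9] = ttss$stsrsttts
  rot[10] = tss$stsrstttst
  rot[11] = ss$stsrstttstt
  rot[12] = s$stsrstttstts
  rot[13] = $stsrstttsttss
Sorted (with $ < everything):
  sorted[0] = $stsrstttsttss
  sorted[1] = rstttsttss$sts
  sorted[2] = s$stsrstttstts
  sorted[3] = srstttsttss$st
  sorted[4] = ss$stsrstttstt
  sorted[5] = stsrstttsttss$
  sorted[6] = sttss$stsrsttt
  sorted[7] = stttsttss$stsr
  sorted[8] = tsrstttsttss$s
  sorted[9] = tss$stsrstttst
  sorted[10] = tsttss$stsrstt
  sorted[11] = ttss$stsrsttts
  sorted[12] = ttsttss$stsrst
  sorted[13] = tttsttss$stsrs
sorted[11] = ttss$stsrsttts

Answer: ttss$stsrsttts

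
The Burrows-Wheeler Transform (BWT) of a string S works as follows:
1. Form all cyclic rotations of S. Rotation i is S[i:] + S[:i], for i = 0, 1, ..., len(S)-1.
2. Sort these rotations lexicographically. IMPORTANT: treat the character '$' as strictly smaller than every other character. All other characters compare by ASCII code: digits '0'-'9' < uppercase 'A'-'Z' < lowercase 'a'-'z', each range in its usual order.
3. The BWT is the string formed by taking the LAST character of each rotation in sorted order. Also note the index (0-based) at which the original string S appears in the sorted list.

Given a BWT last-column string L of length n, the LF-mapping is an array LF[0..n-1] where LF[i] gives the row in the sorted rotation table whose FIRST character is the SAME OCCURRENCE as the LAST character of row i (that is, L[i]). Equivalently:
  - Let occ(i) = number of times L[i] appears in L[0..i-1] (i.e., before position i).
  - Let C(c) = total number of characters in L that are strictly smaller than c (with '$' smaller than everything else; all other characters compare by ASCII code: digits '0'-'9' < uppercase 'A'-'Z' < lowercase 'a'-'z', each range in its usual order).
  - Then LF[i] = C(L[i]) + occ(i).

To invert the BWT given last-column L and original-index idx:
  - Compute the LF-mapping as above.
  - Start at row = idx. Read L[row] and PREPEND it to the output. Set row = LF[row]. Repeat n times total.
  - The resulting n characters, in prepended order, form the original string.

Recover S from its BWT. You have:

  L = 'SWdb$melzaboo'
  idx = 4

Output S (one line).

LF mapping: 1 2 6 4 0 9 7 8 12 3 5 10 11
Walk LF starting at row 4, prepending L[row]:
  step 1: row=4, L[4]='$', prepend. Next row=LF[4]=0
  step 2: row=0, L[0]='S', prepend. Next row=LF[0]=1
  step 3: row=1, L[1]='W', prepend. Next row=LF[1]=2
  step 4: row=2, L[2]='d', prepend. Next row=LF[2]=6
  step 5: row=6, L[6]='e', prepend. Next row=LF[6]=7
  step 6: row=7, L[7]='l', prepend. Next row=LF[7]=8
  step 7: row=8, L[8]='z', prepend. Next row=LF[8]=12
  step 8: row=12, L[12]='o', prepend. Next row=LF[12]=11
  step 9: row=11, L[11]='o', prepend. Next row=LF[11]=10
  step 10: row=10, L[10]='b', prepend. Next row=LF[10]=5
  step 11: row=5, L[5]='m', prepend. Next row=LF[5]=9
  step 12: row=9, L[9]='a', prepend. Next row=LF[9]=3
  step 13: row=3, L[3]='b', prepend. Next row=LF[3]=4
Reversed output: bamboozledWS$

Answer: bamboozledWS$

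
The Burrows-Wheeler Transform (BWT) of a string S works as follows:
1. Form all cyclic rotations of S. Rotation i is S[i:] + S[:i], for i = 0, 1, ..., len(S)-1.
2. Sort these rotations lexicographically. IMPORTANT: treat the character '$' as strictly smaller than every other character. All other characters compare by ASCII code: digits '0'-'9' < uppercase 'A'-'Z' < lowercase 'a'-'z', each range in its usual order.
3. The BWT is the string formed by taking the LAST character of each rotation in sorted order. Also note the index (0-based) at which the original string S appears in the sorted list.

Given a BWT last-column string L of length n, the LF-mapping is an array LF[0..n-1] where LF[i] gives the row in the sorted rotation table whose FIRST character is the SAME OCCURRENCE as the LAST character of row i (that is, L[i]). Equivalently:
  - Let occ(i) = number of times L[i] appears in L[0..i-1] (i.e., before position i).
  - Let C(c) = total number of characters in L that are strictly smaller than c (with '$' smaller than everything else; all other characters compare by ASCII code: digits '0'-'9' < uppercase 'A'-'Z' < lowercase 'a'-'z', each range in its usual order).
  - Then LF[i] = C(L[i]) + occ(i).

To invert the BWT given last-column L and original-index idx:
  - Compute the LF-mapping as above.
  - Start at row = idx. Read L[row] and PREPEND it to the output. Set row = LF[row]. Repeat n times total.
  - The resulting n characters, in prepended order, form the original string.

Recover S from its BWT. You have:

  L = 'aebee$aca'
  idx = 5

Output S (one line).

Answer: ceaebaea$

Derivation:
LF mapping: 1 6 4 7 8 0 2 5 3
Walk LF starting at row 5, prepending L[row]:
  step 1: row=5, L[5]='$', prepend. Next row=LF[5]=0
  step 2: row=0, L[0]='a', prepend. Next row=LF[0]=1
  step 3: row=1, L[1]='e', prepend. Next row=LF[1]=6
  step 4: row=6, L[6]='a', prepend. Next row=LF[6]=2
  step 5: row=2, L[2]='b', prepend. Next row=LF[2]=4
  step 6: row=4, L[4]='e', prepend. Next row=LF[4]=8
  step 7: row=8, L[8]='a', prepend. Next row=LF[8]=3
  step 8: row=3, L[3]='e', prepend. Next row=LF[3]=7
  step 9: row=7, L[7]='c', prepend. Next row=LF[7]=5
Reversed output: ceaebaea$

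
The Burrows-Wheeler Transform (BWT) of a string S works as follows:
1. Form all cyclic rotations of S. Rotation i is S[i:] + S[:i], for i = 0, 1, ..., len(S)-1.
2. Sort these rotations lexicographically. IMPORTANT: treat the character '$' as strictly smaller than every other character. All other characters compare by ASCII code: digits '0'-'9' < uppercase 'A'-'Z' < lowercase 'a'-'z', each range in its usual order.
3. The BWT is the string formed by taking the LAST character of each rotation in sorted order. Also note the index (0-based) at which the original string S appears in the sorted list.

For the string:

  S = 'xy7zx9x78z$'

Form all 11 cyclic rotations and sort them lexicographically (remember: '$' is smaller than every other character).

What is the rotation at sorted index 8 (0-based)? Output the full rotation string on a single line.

Answer: y7zx9x78z$x

Derivation:
All 11 rotations (rotation i = S[i:]+S[:i]):
  rot[0] = xy7zx9x78z$
  rot[1] = y7zx9x78z$x
  rot[2] = 7zx9x78z$xy
  rot[3] = zx9x78z$xy7
  rot[4] = x9x78z$xy7z
  rot[5] = 9x78z$xy7zx
  rot[6] = x78z$xy7zx9
  rot[7] = 78z$xy7zx9x
  rot[8] = 8z$xy7zx9x7
  rot[9] = z$xy7zx9x78
  rot[10] = $xy7zx9x78z
Sorted (with $ < everything):
  sorted[0] = $xy7zx9x78z
  sorted[1] = 78z$xy7zx9x
  sorted[2] = 7zx9x78z$xy
  sorted[3] = 8z$xy7zx9x7
  sorted[4] = 9x78z$xy7zx
  sorted[5] = x78z$xy7zx9
  sorted[6] = x9x78z$xy7z
  sorted[7] = xy7zx9x78z$
  sorted[8] = y7zx9x78z$x
  sorted[9] = z$xy7zx9x78
  sorted[10] = zx9x78z$xy7
sorted[8] = y7zx9x78z$x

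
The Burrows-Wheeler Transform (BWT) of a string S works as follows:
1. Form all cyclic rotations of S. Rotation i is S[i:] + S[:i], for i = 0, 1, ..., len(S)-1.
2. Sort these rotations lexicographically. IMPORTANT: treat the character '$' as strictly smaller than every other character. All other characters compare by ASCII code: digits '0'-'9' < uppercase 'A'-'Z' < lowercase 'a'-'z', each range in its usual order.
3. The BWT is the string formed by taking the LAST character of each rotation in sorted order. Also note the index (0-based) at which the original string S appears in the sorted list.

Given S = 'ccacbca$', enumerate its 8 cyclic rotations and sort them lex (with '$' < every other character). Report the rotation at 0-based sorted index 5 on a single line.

Answer: cacbca$c

Derivation:
All 8 rotations (rotation i = S[i:]+S[:i]):
  rot[0] = ccacbca$
  rot[1] = cacbca$c
  rot[2] = acbca$cc
  rot[3] = cbca$cca
  rot[4] = bca$ccac
  rot[5] = ca$ccacb
  rot[6] = a$ccacbc
  rot[7] = $ccacbca
Sorted (with $ < everything):
  sorted[0] = $ccacbca
  sorted[1] = a$ccacbc
  sorted[2] = acbca$cc
  sorted[3] = bca$ccac
  sorted[4] = ca$ccacb
  sorted[5] = cacbca$c
  sorted[6] = cbca$cca
  sorted[7] = ccacbca$
sorted[5] = cacbca$c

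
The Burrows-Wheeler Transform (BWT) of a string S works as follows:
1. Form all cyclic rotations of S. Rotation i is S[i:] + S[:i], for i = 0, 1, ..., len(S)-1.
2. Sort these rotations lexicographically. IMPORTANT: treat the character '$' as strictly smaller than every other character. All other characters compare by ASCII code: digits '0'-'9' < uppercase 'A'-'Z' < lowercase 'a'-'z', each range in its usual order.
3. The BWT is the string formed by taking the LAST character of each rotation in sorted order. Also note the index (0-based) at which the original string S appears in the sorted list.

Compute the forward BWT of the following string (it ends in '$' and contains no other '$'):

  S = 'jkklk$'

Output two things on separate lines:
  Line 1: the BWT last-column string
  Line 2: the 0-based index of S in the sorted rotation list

All 6 rotations (rotation i = S[i:]+S[:i]):
  rot[0] = jkklk$
  rot[1] = kklk$j
  rot[2] = klk$jk
  rot[3] = lk$jkk
  rot[4] = k$jkkl
  rot[5] = $jkklk
Sorted (with $ < everything):
  sorted[0] = $jkklk  (last char: 'k')
  sorted[1] = jkklk$  (last char: '$')
  sorted[2] = k$jkkl  (last char: 'l')
  sorted[3] = kklk$j  (last char: 'j')
  sorted[4] = klk$jk  (last char: 'k')
  sorted[5] = lk$jkk  (last char: 'k')
Last column: k$ljkk
Original string S is at sorted index 1

Answer: k$ljkk
1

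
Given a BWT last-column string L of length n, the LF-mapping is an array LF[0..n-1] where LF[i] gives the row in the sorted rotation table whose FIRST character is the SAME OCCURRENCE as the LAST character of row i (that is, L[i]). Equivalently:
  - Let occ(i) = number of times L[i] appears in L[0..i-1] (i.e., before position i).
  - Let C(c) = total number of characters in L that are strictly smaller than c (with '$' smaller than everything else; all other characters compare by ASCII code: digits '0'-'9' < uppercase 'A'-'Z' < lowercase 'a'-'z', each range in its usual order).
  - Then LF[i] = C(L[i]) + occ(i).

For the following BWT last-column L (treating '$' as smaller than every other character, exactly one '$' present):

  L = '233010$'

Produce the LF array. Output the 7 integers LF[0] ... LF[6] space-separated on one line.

Char counts: '$':1, '0':2, '1':1, '2':1, '3':2
C (first-col start): C('$')=0, C('0')=1, C('1')=3, C('2')=4, C('3')=5
L[0]='2': occ=0, LF[0]=C('2')+0=4+0=4
L[1]='3': occ=0, LF[1]=C('3')+0=5+0=5
L[2]='3': occ=1, LF[2]=C('3')+1=5+1=6
L[3]='0': occ=0, LF[3]=C('0')+0=1+0=1
L[4]='1': occ=0, LF[4]=C('1')+0=3+0=3
L[5]='0': occ=1, LF[5]=C('0')+1=1+1=2
L[6]='$': occ=0, LF[6]=C('$')+0=0+0=0

Answer: 4 5 6 1 3 2 0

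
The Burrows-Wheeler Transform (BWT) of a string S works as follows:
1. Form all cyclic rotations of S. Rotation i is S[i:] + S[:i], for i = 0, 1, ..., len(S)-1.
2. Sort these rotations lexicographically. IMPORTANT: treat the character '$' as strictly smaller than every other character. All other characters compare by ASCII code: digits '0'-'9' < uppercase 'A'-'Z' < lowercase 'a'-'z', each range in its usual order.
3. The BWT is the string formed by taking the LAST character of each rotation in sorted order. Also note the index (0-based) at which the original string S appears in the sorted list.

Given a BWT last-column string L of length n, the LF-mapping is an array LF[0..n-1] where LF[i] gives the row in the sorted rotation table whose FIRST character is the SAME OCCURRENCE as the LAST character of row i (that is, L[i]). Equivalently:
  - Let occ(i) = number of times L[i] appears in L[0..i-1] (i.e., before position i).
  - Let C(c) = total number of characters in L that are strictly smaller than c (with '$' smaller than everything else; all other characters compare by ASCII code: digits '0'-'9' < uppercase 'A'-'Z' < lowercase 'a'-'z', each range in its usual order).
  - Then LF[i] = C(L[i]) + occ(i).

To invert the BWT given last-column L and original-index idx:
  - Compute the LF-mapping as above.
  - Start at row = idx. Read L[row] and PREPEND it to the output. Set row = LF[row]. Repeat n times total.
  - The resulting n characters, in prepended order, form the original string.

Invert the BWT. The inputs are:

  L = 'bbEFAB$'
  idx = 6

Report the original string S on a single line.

LF mapping: 5 6 3 4 1 2 0
Walk LF starting at row 6, prepending L[row]:
  step 1: row=6, L[6]='$', prepend. Next row=LF[6]=0
  step 2: row=0, L[0]='b', prepend. Next row=LF[0]=5
  step 3: row=5, L[5]='B', prepend. Next row=LF[5]=2
  step 4: row=2, L[2]='E', prepend. Next row=LF[2]=3
  step 5: row=3, L[3]='F', prepend. Next row=LF[3]=4
  step 6: row=4, L[4]='A', prepend. Next row=LF[4]=1
  step 7: row=1, L[1]='b', prepend. Next row=LF[1]=6
Reversed output: bAFEBb$

Answer: bAFEBb$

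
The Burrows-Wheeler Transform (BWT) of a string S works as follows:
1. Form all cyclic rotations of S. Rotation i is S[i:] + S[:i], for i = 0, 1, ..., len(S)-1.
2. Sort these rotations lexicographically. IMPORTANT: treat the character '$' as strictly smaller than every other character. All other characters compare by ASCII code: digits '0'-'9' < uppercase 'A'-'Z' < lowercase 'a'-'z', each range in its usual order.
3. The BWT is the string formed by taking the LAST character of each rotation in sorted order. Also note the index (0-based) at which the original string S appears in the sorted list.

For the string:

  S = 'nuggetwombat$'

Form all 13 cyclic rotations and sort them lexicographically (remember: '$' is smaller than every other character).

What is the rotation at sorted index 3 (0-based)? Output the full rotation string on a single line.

Answer: etwombat$nugg

Derivation:
All 13 rotations (rotation i = S[i:]+S[:i]):
  rot[0] = nuggetwombat$
  rot[1] = uggetwombat$n
  rot[2] = ggetwombat$nu
  rot[3] = getwombat$nug
  rot[4] = etwombat$nugg
  rot[5] = twombat$nugge
  rot[6] = wombat$nugget
  rot[7] = ombat$nuggetw
  rot[8] = mbat$nuggetwo
  rot[9] = bat$nuggetwom
  rot[10] = at$nuggetwomb
  rot[11] = t$nuggetwomba
  rot[12] = $nuggetwombat
Sorted (with $ < everything):
  sorted[0] = $nuggetwombat
  sorted[1] = at$nuggetwomb
  sorted[2] = bat$nuggetwom
  sorted[3] = etwombat$nugg
  sorted[4] = getwombat$nug
  sorted[5] = ggetwombat$nu
  sorted[6] = mbat$nuggetwo
  sorted[7] = nuggetwombat$
  sorted[8] = ombat$nuggetw
  sorted[9] = t$nuggetwomba
  sorted[10] = twombat$nugge
  sorted[11] = uggetwombat$n
  sorted[12] = wombat$nugget
sorted[3] = etwombat$nugg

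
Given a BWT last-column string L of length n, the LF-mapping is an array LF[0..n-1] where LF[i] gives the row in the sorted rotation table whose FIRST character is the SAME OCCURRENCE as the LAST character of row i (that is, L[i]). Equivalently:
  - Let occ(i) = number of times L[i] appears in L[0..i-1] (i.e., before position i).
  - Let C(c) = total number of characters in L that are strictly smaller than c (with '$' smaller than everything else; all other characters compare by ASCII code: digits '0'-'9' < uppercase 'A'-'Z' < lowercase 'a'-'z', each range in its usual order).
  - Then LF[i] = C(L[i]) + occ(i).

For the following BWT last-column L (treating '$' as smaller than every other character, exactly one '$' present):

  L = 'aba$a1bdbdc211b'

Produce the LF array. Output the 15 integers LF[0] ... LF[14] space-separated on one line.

Char counts: '$':1, '1':3, '2':1, 'a':3, 'b':4, 'c':1, 'd':2
C (first-col start): C('$')=0, C('1')=1, C('2')=4, C('a')=5, C('b')=8, C('c')=12, C('d')=13
L[0]='a': occ=0, LF[0]=C('a')+0=5+0=5
L[1]='b': occ=0, LF[1]=C('b')+0=8+0=8
L[2]='a': occ=1, LF[2]=C('a')+1=5+1=6
L[3]='$': occ=0, LF[3]=C('$')+0=0+0=0
L[4]='a': occ=2, LF[4]=C('a')+2=5+2=7
L[5]='1': occ=0, LF[5]=C('1')+0=1+0=1
L[6]='b': occ=1, LF[6]=C('b')+1=8+1=9
L[7]='d': occ=0, LF[7]=C('d')+0=13+0=13
L[8]='b': occ=2, LF[8]=C('b')+2=8+2=10
L[9]='d': occ=1, LF[9]=C('d')+1=13+1=14
L[10]='c': occ=0, LF[10]=C('c')+0=12+0=12
L[11]='2': occ=0, LF[11]=C('2')+0=4+0=4
L[12]='1': occ=1, LF[12]=C('1')+1=1+1=2
L[13]='1': occ=2, LF[13]=C('1')+2=1+2=3
L[14]='b': occ=3, LF[14]=C('b')+3=8+3=11

Answer: 5 8 6 0 7 1 9 13 10 14 12 4 2 3 11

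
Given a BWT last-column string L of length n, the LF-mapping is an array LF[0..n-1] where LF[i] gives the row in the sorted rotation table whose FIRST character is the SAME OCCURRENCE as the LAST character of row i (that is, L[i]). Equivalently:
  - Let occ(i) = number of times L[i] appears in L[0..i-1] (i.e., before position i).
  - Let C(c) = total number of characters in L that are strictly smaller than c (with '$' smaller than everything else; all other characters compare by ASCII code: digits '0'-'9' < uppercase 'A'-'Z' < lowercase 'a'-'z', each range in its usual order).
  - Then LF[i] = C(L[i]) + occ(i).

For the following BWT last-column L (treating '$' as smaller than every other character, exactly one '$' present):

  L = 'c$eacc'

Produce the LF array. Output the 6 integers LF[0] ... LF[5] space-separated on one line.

Char counts: '$':1, 'a':1, 'c':3, 'e':1
C (first-col start): C('$')=0, C('a')=1, C('c')=2, C('e')=5
L[0]='c': occ=0, LF[0]=C('c')+0=2+0=2
L[1]='$': occ=0, LF[1]=C('$')+0=0+0=0
L[2]='e': occ=0, LF[2]=C('e')+0=5+0=5
L[3]='a': occ=0, LF[3]=C('a')+0=1+0=1
L[4]='c': occ=1, LF[4]=C('c')+1=2+1=3
L[5]='c': occ=2, LF[5]=C('c')+2=2+2=4

Answer: 2 0 5 1 3 4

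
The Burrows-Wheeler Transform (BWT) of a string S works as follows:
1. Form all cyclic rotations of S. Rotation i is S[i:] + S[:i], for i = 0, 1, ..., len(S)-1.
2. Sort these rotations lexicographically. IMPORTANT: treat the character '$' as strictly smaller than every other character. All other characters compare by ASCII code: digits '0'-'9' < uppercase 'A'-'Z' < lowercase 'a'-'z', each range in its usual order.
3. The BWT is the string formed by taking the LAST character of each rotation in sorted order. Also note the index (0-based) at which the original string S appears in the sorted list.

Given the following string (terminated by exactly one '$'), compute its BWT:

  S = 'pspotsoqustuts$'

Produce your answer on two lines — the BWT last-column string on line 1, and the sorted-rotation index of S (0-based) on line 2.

Answer: ssps$ottpuuosqt
4

Derivation:
All 15 rotations (rotation i = S[i:]+S[:i]):
  rot[0] = pspotsoqustuts$
  rot[1] = spotsoqustuts$p
  rot[2] = potsoqustuts$ps
  rot[3] = otsoqustuts$psp
  rot[4] = tsoqustuts$pspo
  rot[5] = soqustuts$pspot
  rot[6] = oqustuts$pspots
  rot[7] = qustuts$pspotso
  rot[8] = ustuts$pspotsoq
  rot[9] = stuts$pspotsoqu
  rot[10] = tuts$pspotsoqus
  rot[11] = uts$pspotsoqust
  rot[12] = ts$pspotsoqustu
  rot[13] = s$pspotsoqustut
  rot[14] = $pspotsoqustuts
Sorted (with $ < everything):
  sorted[0] = $pspotsoqustuts  (last char: 's')
  sorted[1] = oqustuts$pspots  (last char: 's')
  sorted[2] = otsoqustuts$psp  (last char: 'p')
  sorted[3] = potsoqustuts$ps  (last char: 's')
  sorted[4] = pspotsoqustuts$  (last char: '$')
  sorted[5] = qustuts$pspotso  (last char: 'o')
  sorted[6] = s$pspotsoqustut  (last char: 't')
  sorted[7] = soqustuts$pspot  (last char: 't')
  sorted[8] = spotsoqustuts$p  (last char: 'p')
  sorted[9] = stuts$pspotsoqu  (last char: 'u')
  sorted[10] = ts$pspotsoqustu  (last char: 'u')
  sorted[11] = tsoqustuts$pspo  (last char: 'o')
  sorted[12] = tuts$pspotsoqus  (last char: 's')
  sorted[13] = ustuts$pspotsoq  (last char: 'q')
  sorted[14] = uts$pspotsoqust  (last char: 't')
Last column: ssps$ottpuuosqt
Original string S is at sorted index 4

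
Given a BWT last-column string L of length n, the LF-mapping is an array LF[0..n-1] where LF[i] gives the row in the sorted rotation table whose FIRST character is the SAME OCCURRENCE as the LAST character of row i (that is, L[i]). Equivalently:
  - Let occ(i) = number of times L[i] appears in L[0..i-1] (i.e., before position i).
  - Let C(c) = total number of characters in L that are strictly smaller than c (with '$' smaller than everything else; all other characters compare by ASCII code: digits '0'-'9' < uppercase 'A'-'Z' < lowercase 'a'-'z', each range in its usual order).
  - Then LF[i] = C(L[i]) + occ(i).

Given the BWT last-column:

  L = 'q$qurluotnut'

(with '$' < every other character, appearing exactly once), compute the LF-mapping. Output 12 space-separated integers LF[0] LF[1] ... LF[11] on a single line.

Answer: 4 0 5 9 6 1 10 3 7 2 11 8

Derivation:
Char counts: '$':1, 'l':1, 'n':1, 'o':1, 'q':2, 'r':1, 't':2, 'u':3
C (first-col start): C('$')=0, C('l')=1, C('n')=2, C('o')=3, C('q')=4, C('r')=6, C('t')=7, C('u')=9
L[0]='q': occ=0, LF[0]=C('q')+0=4+0=4
L[1]='$': occ=0, LF[1]=C('$')+0=0+0=0
L[2]='q': occ=1, LF[2]=C('q')+1=4+1=5
L[3]='u': occ=0, LF[3]=C('u')+0=9+0=9
L[4]='r': occ=0, LF[4]=C('r')+0=6+0=6
L[5]='l': occ=0, LF[5]=C('l')+0=1+0=1
L[6]='u': occ=1, LF[6]=C('u')+1=9+1=10
L[7]='o': occ=0, LF[7]=C('o')+0=3+0=3
L[8]='t': occ=0, LF[8]=C('t')+0=7+0=7
L[9]='n': occ=0, LF[9]=C('n')+0=2+0=2
L[10]='u': occ=2, LF[10]=C('u')+2=9+2=11
L[11]='t': occ=1, LF[11]=C('t')+1=7+1=8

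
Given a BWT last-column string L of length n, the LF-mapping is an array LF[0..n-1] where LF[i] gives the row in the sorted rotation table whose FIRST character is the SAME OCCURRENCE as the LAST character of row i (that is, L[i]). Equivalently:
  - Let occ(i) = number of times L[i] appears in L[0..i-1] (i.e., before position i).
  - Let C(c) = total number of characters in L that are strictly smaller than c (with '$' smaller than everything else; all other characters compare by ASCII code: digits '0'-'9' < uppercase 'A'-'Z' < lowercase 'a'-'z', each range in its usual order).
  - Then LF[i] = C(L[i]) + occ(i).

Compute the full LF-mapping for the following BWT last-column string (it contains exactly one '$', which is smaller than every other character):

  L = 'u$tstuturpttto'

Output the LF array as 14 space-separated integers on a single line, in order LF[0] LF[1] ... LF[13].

Char counts: '$':1, 'o':1, 'p':1, 'r':1, 's':1, 't':6, 'u':3
C (first-col start): C('$')=0, C('o')=1, C('p')=2, C('r')=3, C('s')=4, C('t')=5, C('u')=11
L[0]='u': occ=0, LF[0]=C('u')+0=11+0=11
L[1]='$': occ=0, LF[1]=C('$')+0=0+0=0
L[2]='t': occ=0, LF[2]=C('t')+0=5+0=5
L[3]='s': occ=0, LF[3]=C('s')+0=4+0=4
L[4]='t': occ=1, LF[4]=C('t')+1=5+1=6
L[5]='u': occ=1, LF[5]=C('u')+1=11+1=12
L[6]='t': occ=2, LF[6]=C('t')+2=5+2=7
L[7]='u': occ=2, LF[7]=C('u')+2=11+2=13
L[8]='r': occ=0, LF[8]=C('r')+0=3+0=3
L[9]='p': occ=0, LF[9]=C('p')+0=2+0=2
L[10]='t': occ=3, LF[10]=C('t')+3=5+3=8
L[11]='t': occ=4, LF[11]=C('t')+4=5+4=9
L[12]='t': occ=5, LF[12]=C('t')+5=5+5=10
L[13]='o': occ=0, LF[13]=C('o')+0=1+0=1

Answer: 11 0 5 4 6 12 7 13 3 2 8 9 10 1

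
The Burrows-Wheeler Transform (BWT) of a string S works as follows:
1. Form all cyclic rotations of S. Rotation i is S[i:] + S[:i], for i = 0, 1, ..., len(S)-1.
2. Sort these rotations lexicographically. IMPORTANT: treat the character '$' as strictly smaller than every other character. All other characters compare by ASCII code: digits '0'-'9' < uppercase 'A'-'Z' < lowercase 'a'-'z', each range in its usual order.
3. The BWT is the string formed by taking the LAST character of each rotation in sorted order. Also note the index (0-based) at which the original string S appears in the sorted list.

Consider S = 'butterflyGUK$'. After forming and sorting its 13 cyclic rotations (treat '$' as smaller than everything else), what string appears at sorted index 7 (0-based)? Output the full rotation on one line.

Answer: lyGUK$butterf

Derivation:
All 13 rotations (rotation i = S[i:]+S[:i]):
  rot[0] = butterflyGUK$
  rot[1] = utterflyGUK$b
  rot[2] = tterflyGUK$bu
  rot[3] = terflyGUK$but
  rot[4] = erflyGUK$butt
  rot[5] = rflyGUK$butte
  rot[6] = flyGUK$butter
  rot[7] = lyGUK$butterf
  rot[8] = yGUK$butterfl
  rot[9] = GUK$butterfly
  rot[10] = UK$butterflyG
  rot[11] = K$butterflyGU
  rot[12] = $butterflyGUK
Sorted (with $ < everything):
  sorted[0] = $butterflyGUK
  sorted[1] = GUK$butterfly
  sorted[2] = K$butterflyGU
  sorted[3] = UK$butterflyG
  sorted[4] = butterflyGUK$
  sorted[5] = erflyGUK$butt
  sorted[6] = flyGUK$butter
  sorted[7] = lyGUK$butterf
  sorted[8] = rflyGUK$butte
  sorted[9] = terflyGUK$but
  sorted[10] = tterflyGUK$bu
  sorted[11] = utterflyGUK$b
  sorted[12] = yGUK$butterfl
sorted[7] = lyGUK$butterf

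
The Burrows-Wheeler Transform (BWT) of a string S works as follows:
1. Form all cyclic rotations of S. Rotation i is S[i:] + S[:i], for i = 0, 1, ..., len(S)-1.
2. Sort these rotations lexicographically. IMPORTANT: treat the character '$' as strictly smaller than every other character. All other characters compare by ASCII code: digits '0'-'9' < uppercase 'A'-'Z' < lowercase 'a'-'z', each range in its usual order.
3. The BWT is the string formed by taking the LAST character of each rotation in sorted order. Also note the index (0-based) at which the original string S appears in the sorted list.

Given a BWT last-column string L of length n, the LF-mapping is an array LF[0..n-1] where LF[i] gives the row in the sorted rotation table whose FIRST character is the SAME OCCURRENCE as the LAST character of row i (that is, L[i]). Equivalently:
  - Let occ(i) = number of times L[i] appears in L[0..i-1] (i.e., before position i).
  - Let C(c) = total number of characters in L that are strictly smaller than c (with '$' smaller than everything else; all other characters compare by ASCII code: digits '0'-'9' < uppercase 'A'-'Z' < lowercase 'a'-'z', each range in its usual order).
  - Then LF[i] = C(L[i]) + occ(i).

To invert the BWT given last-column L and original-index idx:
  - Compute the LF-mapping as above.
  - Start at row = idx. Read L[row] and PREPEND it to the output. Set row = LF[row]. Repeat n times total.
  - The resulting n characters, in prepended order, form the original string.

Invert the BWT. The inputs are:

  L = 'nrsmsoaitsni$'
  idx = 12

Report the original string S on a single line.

LF mapping: 5 8 9 4 10 7 1 2 12 11 6 3 0
Walk LF starting at row 12, prepending L[row]:
  step 1: row=12, L[12]='$', prepend. Next row=LF[12]=0
  step 2: row=0, L[0]='n', prepend. Next row=LF[0]=5
  step 3: row=5, L[5]='o', prepend. Next row=LF[5]=7
  step 4: row=7, L[7]='i', prepend. Next row=LF[7]=2
  step 5: row=2, L[2]='s', prepend. Next row=LF[2]=9
  step 6: row=9, L[9]='s', prepend. Next row=LF[9]=11
  step 7: row=11, L[11]='i', prepend. Next row=LF[11]=3
  step 8: row=3, L[3]='m', prepend. Next row=LF[3]=4
  step 9: row=4, L[4]='s', prepend. Next row=LF[4]=10
  step 10: row=10, L[10]='n', prepend. Next row=LF[10]=6
  step 11: row=6, L[6]='a', prepend. Next row=LF[6]=1
  step 12: row=1, L[1]='r', prepend. Next row=LF[1]=8
  step 13: row=8, L[8]='t', prepend. Next row=LF[8]=12
Reversed output: transmission$

Answer: transmission$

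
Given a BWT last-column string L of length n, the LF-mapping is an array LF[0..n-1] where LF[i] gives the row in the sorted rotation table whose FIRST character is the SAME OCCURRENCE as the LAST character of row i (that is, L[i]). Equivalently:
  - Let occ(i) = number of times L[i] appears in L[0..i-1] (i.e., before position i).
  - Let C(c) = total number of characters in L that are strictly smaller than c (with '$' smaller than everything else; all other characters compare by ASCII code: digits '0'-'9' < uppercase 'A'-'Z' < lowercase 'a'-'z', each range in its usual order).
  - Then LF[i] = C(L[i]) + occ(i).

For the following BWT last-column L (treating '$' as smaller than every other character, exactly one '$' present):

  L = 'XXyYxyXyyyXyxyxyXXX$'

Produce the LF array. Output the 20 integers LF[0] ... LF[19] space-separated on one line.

Answer: 1 2 12 8 9 13 3 14 15 16 4 17 10 18 11 19 5 6 7 0

Derivation:
Char counts: '$':1, 'X':7, 'Y':1, 'x':3, 'y':8
C (first-col start): C('$')=0, C('X')=1, C('Y')=8, C('x')=9, C('y')=12
L[0]='X': occ=0, LF[0]=C('X')+0=1+0=1
L[1]='X': occ=1, LF[1]=C('X')+1=1+1=2
L[2]='y': occ=0, LF[2]=C('y')+0=12+0=12
L[3]='Y': occ=0, LF[3]=C('Y')+0=8+0=8
L[4]='x': occ=0, LF[4]=C('x')+0=9+0=9
L[5]='y': occ=1, LF[5]=C('y')+1=12+1=13
L[6]='X': occ=2, LF[6]=C('X')+2=1+2=3
L[7]='y': occ=2, LF[7]=C('y')+2=12+2=14
L[8]='y': occ=3, LF[8]=C('y')+3=12+3=15
L[9]='y': occ=4, LF[9]=C('y')+4=12+4=16
L[10]='X': occ=3, LF[10]=C('X')+3=1+3=4
L[11]='y': occ=5, LF[11]=C('y')+5=12+5=17
L[12]='x': occ=1, LF[12]=C('x')+1=9+1=10
L[13]='y': occ=6, LF[13]=C('y')+6=12+6=18
L[14]='x': occ=2, LF[14]=C('x')+2=9+2=11
L[15]='y': occ=7, LF[15]=C('y')+7=12+7=19
L[16]='X': occ=4, LF[16]=C('X')+4=1+4=5
L[17]='X': occ=5, LF[17]=C('X')+5=1+5=6
L[18]='X': occ=6, LF[18]=C('X')+6=1+6=7
L[19]='$': occ=0, LF[19]=C('$')+0=0+0=0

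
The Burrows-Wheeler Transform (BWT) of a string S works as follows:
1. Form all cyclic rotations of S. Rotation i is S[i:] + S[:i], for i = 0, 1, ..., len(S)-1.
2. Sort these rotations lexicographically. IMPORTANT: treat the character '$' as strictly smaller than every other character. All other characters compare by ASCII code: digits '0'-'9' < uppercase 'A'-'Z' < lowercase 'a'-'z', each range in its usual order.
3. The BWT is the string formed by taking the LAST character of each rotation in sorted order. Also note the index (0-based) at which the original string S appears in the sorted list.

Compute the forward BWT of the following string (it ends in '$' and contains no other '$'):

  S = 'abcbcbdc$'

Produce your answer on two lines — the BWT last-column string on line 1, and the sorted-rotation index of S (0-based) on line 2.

Answer: c$accdbbb
1

Derivation:
All 9 rotations (rotation i = S[i:]+S[:i]):
  rot[0] = abcbcbdc$
  rot[1] = bcbcbdc$a
  rot[2] = cbcbdc$ab
  rot[3] = bcbdc$abc
  rot[4] = cbdc$abcb
  rot[5] = bdc$abcbc
  rot[6] = dc$abcbcb
  rot[7] = c$abcbcbd
  rot[8] = $abcbcbdc
Sorted (with $ < everything):
  sorted[0] = $abcbcbdc  (last char: 'c')
  sorted[1] = abcbcbdc$  (last char: '$')
  sorted[2] = bcbcbdc$a  (last char: 'a')
  sorted[3] = bcbdc$abc  (last char: 'c')
  sorted[4] = bdc$abcbc  (last char: 'c')
  sorted[5] = c$abcbcbd  (last char: 'd')
  sorted[6] = cbcbdc$ab  (last char: 'b')
  sorted[7] = cbdc$abcb  (last char: 'b')
  sorted[8] = dc$abcbcb  (last char: 'b')
Last column: c$accdbbb
Original string S is at sorted index 1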